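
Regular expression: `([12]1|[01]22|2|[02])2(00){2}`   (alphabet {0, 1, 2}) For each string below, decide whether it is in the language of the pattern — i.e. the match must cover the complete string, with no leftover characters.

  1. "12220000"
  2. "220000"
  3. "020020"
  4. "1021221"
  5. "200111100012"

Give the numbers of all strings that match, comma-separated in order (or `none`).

1, 2

1. "12220000" → match
2. "220000" → match
3. "020020" → no match — must end with "00"
4. "1021221" → no match — must end with "00"
5. "200111100012" → no match — must end with "00"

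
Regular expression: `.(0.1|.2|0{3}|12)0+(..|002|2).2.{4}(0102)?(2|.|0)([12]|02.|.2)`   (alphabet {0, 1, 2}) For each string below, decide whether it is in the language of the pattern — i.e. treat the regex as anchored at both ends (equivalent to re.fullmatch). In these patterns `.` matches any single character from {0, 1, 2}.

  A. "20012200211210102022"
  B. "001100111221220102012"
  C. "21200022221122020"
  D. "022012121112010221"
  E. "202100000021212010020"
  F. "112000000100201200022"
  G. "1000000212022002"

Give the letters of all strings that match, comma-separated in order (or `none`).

B, C, D, E, F, G

A → no match
B → match
C → match
D → match
E → match
F → match
G → match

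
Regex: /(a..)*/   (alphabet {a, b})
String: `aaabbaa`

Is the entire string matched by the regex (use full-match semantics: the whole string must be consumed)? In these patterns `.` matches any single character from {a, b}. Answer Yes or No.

No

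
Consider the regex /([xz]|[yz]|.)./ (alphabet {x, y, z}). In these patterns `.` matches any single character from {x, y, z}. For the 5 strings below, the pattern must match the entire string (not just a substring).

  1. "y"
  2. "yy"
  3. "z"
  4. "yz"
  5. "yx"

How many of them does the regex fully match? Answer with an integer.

1. "y" → no match
2. "yy" → match
3. "z" → no match
4. "yz" → match
5. "yx" → match
Total matched: 3

3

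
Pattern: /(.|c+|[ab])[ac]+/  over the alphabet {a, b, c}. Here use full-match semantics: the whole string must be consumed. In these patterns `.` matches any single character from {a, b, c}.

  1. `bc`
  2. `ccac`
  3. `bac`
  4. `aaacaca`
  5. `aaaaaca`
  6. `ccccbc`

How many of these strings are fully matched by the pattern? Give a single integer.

1 → match
2 → match
3 → match
4 → match
5 → match
6 → no match
Total matched: 5

5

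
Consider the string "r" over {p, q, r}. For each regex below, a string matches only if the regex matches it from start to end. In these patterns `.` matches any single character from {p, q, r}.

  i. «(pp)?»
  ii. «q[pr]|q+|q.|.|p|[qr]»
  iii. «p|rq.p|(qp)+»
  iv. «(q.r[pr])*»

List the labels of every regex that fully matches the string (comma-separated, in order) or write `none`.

i → no match
ii → match
iii → no match
iv → no match

ii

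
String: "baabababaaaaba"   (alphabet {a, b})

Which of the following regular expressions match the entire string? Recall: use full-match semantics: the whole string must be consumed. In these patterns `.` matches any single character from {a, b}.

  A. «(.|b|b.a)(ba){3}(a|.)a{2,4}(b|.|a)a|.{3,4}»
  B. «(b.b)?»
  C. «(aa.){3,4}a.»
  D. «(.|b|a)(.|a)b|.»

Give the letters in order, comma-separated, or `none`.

A

A → match
B → no match
C → no match — must start with "aa"
D → no match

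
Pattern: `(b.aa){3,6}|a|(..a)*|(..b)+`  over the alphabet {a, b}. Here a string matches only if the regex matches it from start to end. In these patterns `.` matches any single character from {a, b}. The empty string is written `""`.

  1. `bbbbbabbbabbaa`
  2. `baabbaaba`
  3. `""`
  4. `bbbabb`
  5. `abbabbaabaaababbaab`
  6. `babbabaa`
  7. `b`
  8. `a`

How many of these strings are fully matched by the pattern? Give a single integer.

1 → no match
2 → match
3 → match
4 → match
5 → no match
6 → no match
7 → no match
8 → match
Total matched: 4

4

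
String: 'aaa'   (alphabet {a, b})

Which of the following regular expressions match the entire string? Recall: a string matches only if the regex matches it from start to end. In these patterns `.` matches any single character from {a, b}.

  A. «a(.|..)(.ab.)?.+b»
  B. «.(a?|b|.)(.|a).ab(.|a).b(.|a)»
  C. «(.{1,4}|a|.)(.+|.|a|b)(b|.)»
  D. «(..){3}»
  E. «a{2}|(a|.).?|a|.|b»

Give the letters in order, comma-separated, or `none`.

A → no match — must end with 'b'
B → no match
C → match
D → no match
E → no match

C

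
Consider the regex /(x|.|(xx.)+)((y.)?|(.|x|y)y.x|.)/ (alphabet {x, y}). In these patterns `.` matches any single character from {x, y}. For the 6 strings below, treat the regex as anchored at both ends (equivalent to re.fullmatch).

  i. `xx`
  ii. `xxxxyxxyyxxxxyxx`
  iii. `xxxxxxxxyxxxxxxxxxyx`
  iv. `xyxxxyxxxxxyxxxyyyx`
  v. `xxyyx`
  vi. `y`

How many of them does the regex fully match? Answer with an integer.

4

i → match
ii → no match
iii → match
iv → no match
v → match
vi → match
Total matched: 4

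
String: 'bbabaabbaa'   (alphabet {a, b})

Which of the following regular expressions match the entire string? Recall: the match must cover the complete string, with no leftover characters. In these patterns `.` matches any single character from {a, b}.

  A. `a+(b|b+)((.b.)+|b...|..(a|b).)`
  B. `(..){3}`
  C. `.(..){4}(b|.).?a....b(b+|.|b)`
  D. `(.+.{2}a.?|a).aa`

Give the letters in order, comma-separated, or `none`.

D

A → no match — must start with 'a'
B → no match
C → no match
D → match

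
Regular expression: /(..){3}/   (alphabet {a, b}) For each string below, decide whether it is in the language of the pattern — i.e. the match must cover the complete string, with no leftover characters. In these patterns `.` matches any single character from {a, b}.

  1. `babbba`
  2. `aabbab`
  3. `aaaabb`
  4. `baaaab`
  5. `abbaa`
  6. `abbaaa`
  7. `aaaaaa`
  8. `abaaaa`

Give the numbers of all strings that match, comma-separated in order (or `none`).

1, 2, 3, 4, 6, 7, 8

1 → match
2 → match
3 → match
4 → match
5 → no match
6 → match
7 → match
8 → match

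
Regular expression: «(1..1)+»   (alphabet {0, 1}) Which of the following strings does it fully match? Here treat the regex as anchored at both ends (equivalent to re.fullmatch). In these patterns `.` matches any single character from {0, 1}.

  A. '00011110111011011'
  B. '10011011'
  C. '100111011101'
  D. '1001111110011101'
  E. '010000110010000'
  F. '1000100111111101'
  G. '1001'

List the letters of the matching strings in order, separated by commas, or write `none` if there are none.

B, C, D, G

A → no match — must start with '1'
B. '10011011' → match
C. '100111011101' → match
D → match
E → no match — must start with '1'
F → no match
G. '1001' → match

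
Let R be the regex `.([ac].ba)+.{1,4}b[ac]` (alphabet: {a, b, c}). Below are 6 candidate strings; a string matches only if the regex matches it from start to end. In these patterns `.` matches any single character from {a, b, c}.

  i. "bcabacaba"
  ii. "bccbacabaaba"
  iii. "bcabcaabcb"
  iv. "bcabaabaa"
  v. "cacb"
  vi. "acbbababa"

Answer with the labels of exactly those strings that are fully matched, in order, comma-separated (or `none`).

i. "bcabacaba" → match
ii. "bccbacabaaba" → match
iii. "bcabcaabcb" → no match
iv. "bcabaabaa" → no match
v. "cacb" → no match
vi. "acbbababa" → match

i, ii, vi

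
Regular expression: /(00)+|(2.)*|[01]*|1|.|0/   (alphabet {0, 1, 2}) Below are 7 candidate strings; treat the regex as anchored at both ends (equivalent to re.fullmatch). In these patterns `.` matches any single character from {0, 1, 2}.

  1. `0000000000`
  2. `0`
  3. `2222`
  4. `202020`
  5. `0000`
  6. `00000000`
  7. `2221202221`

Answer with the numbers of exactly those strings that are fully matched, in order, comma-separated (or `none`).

1 → match
2 → match
3 → match
4 → match
5 → match
6 → match
7 → match

1, 2, 3, 4, 5, 6, 7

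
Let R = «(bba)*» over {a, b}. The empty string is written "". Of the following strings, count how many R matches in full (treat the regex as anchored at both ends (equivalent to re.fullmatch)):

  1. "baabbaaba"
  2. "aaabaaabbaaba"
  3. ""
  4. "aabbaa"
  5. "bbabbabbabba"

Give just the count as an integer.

2

1. "baabbaaba" → no match
2 → no match
3. "" → match
4. "aabbaa" → no match
5. "bbabbabbabba" → match
Total matched: 2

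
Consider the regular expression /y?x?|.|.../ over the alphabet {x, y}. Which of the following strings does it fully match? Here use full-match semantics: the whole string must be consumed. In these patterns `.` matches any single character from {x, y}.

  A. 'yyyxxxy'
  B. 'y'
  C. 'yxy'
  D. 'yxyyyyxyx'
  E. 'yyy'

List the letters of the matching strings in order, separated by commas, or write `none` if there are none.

A → no match
B → match
C → match
D → no match
E → match

B, C, E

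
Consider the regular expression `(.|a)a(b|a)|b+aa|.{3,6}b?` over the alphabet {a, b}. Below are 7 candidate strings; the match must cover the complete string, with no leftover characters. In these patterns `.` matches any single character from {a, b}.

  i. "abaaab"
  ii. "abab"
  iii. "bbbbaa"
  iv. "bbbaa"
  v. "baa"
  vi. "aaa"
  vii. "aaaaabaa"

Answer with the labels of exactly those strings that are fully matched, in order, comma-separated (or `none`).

i → match
ii → match
iii → match
iv → match
v → match
vi → match
vii → no match

i, ii, iii, iv, v, vi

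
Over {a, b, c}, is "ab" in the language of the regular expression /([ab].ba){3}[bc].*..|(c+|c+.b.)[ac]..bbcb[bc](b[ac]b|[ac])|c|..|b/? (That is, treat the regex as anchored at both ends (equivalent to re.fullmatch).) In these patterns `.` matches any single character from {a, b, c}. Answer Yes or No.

Yes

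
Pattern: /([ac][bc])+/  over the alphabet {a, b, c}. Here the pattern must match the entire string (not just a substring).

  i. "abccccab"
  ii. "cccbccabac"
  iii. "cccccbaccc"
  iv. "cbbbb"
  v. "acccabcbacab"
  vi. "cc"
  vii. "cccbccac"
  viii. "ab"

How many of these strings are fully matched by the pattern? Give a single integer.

7

i. "abccccab" → match
ii. "cccbccabac" → match
iii. "cccccbaccc" → match
iv. "cbbbb" → no match
v. "acccabcbacab" → match
vi. "cc" → match
vii. "cccbccac" → match
viii. "ab" → match
Total matched: 7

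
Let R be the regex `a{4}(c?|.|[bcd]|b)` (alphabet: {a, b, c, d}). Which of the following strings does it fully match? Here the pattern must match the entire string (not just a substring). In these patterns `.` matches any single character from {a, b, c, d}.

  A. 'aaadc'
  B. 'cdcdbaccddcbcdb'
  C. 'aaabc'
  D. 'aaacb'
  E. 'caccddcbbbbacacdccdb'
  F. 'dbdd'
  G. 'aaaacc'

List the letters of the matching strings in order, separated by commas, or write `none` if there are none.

none

A → no match
B → no match — must start with 'a'
C → no match
D → no match
E → no match — must start with 'a'
F → no match — must start with 'a'
G → no match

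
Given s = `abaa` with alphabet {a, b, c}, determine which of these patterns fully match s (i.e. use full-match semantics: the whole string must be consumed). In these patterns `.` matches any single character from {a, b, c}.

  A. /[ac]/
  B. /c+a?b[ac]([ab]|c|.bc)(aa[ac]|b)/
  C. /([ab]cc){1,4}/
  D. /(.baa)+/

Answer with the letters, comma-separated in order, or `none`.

D

A → no match
B → no match — must start with `c`
C → no match — must end with `cc`
D → match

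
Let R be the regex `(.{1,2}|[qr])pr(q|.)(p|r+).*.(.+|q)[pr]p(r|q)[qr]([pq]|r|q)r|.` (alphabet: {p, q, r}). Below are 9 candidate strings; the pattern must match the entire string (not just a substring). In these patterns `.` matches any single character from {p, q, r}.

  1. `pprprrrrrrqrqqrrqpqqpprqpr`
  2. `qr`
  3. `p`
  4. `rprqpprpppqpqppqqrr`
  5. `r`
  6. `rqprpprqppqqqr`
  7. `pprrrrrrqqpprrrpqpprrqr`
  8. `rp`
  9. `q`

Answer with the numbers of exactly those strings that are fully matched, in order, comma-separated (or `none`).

1, 3, 4, 5, 6, 7, 9

1 → match
2. `qr` → no match
3. `p` → match
4 → match
5. `r` → match
6 → match
7 → match
8. `rp` → no match
9. `q` → match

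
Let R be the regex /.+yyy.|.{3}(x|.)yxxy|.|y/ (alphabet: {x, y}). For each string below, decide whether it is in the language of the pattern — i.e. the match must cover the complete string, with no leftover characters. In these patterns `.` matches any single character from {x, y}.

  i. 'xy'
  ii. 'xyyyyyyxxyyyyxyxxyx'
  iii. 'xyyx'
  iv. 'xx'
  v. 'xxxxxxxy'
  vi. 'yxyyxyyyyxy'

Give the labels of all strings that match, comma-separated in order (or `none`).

none

i → no match
ii → no match
iii → no match
iv → no match
v → no match
vi → no match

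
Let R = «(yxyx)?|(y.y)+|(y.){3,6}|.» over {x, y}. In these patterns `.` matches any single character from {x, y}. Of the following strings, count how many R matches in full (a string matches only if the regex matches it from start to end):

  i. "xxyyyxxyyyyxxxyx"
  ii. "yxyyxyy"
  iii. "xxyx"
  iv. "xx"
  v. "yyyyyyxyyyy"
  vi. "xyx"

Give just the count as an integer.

i → no match
ii → no match
iii → no match
iv → no match
v → no match
vi → no match
Total matched: 0

0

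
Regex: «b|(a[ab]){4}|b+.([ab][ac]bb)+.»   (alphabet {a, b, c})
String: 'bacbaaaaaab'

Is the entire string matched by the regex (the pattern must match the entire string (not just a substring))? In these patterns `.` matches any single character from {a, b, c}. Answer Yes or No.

No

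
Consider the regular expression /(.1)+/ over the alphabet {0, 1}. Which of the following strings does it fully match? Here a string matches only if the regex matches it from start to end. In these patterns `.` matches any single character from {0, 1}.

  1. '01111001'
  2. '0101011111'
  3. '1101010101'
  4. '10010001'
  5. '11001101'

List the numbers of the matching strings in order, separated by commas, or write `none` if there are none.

1 → no match
2 → match
3 → match
4 → no match
5 → no match

2, 3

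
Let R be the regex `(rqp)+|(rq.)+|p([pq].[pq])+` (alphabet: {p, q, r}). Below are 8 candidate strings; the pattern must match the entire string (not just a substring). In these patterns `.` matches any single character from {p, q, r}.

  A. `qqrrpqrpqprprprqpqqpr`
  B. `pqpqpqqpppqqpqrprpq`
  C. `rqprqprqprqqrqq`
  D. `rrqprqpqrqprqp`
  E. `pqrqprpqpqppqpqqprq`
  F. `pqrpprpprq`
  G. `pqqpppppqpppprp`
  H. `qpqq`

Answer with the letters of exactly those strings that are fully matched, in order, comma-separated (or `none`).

A → no match
B → no match
C → match
D → no match
E → match
F. `pqrpprpprq` → match
G → no match
H. `qpqq` → no match

C, E, F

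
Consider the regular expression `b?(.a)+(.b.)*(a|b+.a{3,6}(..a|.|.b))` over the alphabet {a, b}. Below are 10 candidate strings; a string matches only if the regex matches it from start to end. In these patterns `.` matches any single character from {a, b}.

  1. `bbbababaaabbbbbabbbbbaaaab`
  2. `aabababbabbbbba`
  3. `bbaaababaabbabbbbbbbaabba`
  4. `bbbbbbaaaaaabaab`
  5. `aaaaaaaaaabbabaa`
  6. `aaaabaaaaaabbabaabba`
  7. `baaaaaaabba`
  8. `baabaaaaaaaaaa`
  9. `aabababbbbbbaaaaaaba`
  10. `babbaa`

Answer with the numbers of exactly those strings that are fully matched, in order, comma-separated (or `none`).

1 → no match
2 → no match
3 → match
4 → no match
5 → no match
6 → match
7 → match
8 → match
9 → match
10 → match

3, 6, 7, 8, 9, 10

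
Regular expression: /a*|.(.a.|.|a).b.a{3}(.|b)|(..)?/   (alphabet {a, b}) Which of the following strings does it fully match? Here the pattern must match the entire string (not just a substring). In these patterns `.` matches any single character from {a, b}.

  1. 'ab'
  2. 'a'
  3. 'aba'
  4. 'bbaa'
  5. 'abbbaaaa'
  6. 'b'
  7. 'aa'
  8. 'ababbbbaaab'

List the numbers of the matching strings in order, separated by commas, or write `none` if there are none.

1 → match
2 → match
3 → no match
4 → no match
5 → no match
6 → no match
7 → match
8 → match

1, 2, 7, 8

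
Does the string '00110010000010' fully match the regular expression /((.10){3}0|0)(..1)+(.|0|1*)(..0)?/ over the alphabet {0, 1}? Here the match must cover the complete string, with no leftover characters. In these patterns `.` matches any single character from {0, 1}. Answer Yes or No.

No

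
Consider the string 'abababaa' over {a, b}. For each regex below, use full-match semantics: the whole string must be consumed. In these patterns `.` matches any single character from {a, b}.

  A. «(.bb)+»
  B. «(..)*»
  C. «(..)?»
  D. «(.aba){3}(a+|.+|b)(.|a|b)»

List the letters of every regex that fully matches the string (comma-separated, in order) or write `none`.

B

A → no match — must end with 'bb'
B → match
C → no match
D → no match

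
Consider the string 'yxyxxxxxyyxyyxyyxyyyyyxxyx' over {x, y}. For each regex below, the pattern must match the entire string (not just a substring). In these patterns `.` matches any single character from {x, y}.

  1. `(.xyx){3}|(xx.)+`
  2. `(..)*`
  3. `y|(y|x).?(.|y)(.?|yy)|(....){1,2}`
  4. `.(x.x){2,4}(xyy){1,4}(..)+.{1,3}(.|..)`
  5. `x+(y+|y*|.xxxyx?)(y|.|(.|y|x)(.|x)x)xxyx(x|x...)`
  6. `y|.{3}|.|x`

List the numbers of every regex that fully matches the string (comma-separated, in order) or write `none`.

2, 4

1 → no match
2 → match
3 → no match
4 → match
5 → no match — must start with 'x'
6 → no match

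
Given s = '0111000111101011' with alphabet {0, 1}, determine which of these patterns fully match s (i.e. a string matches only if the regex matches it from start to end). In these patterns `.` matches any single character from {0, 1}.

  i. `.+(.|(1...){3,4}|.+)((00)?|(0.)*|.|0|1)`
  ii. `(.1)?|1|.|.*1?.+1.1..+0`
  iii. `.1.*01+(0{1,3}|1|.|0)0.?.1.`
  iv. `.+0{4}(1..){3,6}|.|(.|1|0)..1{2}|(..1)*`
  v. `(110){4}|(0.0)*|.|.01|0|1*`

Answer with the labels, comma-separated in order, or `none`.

i, iii

i → match
ii → no match
iii → match
iv → no match
v → no match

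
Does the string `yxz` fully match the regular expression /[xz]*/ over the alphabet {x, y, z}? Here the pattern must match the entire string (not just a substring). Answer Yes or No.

No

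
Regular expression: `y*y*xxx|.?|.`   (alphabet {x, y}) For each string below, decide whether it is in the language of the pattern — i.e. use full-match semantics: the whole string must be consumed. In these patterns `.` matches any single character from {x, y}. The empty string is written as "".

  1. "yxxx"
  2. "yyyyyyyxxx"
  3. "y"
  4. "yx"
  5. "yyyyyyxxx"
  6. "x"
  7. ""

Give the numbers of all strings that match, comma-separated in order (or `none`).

1 → match
2 → match
3 → match
4 → no match
5 → match
6 → match
7 → match

1, 2, 3, 5, 6, 7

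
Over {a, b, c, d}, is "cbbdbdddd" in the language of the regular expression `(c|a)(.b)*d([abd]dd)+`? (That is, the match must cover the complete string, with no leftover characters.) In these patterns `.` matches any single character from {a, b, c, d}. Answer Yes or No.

Yes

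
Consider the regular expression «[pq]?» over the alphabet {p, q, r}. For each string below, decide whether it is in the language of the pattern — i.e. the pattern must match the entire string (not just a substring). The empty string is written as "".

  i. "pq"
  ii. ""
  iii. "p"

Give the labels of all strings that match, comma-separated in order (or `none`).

i → no match
ii → match
iii → match

ii, iii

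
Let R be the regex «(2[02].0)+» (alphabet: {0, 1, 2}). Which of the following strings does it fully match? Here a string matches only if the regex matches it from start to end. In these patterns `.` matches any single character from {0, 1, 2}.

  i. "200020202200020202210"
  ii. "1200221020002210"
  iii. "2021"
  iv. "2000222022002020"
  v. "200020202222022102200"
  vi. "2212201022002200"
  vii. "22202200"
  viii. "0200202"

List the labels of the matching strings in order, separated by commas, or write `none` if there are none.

i → no match
ii → no match — must start with "2"
iii → no match — must end with "0"
iv → match
v → no match
vi → no match
vii → match
viii → no match — must start with "2"

iv, vii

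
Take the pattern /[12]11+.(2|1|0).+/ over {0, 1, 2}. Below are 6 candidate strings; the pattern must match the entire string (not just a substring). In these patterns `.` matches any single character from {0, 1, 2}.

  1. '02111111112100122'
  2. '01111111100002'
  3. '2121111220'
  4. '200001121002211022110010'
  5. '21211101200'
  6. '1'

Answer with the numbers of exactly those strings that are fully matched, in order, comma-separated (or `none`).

none

1 → no match
2 → no match
3 → no match
4 → no match
5 → no match
6 → no match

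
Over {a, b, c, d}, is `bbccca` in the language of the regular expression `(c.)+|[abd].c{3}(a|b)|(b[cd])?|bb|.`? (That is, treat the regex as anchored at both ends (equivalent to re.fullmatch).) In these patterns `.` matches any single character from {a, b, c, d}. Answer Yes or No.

Yes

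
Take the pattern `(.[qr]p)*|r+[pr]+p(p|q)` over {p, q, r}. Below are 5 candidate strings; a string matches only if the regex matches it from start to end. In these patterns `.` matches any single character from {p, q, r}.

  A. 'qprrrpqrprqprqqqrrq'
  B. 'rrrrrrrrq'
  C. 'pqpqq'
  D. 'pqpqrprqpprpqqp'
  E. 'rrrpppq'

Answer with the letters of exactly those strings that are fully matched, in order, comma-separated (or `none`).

A → no match
B → no match
C → no match
D → match
E → match

D, E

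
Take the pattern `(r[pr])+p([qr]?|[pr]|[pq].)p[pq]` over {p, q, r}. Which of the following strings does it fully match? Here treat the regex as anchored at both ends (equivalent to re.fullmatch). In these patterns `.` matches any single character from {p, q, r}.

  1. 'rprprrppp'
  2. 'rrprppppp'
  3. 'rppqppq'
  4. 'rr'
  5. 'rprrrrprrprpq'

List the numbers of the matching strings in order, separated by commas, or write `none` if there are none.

1 → match
2 → no match
3 → match
4 → no match
5 → no match

1, 3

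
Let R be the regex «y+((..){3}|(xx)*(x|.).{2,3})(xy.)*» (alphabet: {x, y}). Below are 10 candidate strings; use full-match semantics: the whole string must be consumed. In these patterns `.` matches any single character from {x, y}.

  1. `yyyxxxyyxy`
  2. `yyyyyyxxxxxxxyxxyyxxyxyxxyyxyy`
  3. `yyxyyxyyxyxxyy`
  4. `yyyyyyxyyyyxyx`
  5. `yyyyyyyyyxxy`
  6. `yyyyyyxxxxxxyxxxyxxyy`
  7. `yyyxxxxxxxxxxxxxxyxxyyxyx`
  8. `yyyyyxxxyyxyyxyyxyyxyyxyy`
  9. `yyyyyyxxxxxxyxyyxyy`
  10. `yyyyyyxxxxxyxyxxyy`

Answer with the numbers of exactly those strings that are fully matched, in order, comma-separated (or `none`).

1 → no match
2 → no match
3 → match
4 → match
5 → match
6 → match
7 → match
8 → match
9 → match
10 → match

3, 4, 5, 6, 7, 8, 9, 10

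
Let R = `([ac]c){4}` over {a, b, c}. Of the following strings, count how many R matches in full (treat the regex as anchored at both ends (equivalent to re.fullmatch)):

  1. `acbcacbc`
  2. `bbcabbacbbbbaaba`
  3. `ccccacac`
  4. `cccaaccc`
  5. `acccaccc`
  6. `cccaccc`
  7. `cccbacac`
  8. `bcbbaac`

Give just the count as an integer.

1 → no match
2 → no match — must end with `c`
3 → match
4 → no match
5 → match
6 → no match
7 → no match
8 → no match
Total matched: 2

2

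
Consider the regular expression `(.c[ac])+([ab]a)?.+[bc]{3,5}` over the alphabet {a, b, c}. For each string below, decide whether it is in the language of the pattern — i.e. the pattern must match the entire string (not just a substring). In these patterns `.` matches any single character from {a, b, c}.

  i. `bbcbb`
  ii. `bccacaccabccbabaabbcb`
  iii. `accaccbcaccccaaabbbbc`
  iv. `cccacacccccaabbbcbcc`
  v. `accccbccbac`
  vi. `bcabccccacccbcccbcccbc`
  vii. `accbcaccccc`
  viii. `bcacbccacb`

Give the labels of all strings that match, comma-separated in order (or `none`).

i. `bbcbb` → no match
ii → match
iii → match
iv → match
v. `accccbccbac` → no match
vi → match
vii. `accbcaccccc` → match
viii. `bcacbccacb` → no match

ii, iii, iv, vi, vii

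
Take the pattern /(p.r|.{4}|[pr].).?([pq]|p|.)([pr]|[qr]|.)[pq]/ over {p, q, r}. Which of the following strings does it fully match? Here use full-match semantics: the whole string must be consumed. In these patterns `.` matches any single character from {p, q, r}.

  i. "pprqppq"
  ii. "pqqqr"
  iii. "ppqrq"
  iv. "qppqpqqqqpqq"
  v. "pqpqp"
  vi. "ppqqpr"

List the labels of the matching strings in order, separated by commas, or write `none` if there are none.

i → match
ii → no match
iii → match
iv → no match
v → match
vi → no match

i, iii, v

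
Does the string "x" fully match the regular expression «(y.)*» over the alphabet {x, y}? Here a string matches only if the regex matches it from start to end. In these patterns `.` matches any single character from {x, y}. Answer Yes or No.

No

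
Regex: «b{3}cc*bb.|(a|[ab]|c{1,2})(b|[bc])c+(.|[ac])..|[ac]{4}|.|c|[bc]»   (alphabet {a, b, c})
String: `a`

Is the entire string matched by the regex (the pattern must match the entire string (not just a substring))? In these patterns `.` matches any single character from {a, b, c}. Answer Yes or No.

Yes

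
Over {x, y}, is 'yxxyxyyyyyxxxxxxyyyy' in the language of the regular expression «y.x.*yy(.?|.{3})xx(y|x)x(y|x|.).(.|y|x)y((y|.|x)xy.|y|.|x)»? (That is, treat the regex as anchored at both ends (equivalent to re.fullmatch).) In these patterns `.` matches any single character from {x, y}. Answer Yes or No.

Yes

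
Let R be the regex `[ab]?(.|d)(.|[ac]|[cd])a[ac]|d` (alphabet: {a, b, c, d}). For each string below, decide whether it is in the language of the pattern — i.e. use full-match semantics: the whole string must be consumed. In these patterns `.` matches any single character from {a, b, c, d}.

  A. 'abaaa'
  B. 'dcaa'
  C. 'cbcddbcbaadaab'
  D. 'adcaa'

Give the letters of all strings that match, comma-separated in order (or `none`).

A → match
B → match
C → no match
D → match

A, B, D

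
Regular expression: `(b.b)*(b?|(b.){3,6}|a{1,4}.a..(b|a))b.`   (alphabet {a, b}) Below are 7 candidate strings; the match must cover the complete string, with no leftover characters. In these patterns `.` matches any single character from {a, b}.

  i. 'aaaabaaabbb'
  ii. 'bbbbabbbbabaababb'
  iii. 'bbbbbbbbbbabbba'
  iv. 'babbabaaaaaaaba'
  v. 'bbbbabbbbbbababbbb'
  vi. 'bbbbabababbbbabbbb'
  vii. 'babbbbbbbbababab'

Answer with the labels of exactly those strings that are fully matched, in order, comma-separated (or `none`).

i → match
ii → match
iii → match
iv → match
v → match
vi → no match
vii → no match

i, ii, iii, iv, v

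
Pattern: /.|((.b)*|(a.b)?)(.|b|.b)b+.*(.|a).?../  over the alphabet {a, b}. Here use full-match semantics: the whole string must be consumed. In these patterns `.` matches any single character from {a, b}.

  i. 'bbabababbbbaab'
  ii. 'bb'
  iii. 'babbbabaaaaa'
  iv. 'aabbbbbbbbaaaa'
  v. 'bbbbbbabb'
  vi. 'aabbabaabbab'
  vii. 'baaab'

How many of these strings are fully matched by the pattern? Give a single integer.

3

i → match
ii → no match
iii → no match
iv → match
v → match
vi → no match
vii → no match
Total matched: 3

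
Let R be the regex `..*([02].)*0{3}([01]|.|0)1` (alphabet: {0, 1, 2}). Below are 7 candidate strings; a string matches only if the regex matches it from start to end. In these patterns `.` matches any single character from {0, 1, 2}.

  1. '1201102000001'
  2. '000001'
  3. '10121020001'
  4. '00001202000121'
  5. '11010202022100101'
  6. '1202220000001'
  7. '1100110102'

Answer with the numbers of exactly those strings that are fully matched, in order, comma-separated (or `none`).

1 → match
2 → match
3 → no match
4 → no match
5 → no match
6 → match
7 → no match — must end with '1'

1, 2, 6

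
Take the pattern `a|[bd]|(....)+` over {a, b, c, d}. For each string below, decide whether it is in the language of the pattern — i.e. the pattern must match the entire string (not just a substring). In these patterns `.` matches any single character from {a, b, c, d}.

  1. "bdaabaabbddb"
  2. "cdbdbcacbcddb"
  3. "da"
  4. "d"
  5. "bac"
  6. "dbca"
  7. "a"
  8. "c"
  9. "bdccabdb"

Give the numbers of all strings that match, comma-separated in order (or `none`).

1, 4, 6, 7, 9

1 → match
2 → no match
3 → no match
4 → match
5 → no match
6 → match
7 → match
8 → no match
9 → match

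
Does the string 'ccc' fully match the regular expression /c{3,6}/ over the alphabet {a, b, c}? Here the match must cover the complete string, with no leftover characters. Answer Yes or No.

Yes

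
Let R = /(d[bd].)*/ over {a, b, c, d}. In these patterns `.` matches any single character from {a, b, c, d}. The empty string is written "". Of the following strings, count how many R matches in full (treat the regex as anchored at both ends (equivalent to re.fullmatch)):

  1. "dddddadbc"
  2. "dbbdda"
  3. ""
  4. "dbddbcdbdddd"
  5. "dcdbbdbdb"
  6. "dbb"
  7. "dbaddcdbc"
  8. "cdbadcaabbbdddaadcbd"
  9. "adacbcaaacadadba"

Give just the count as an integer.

6

1 → match
2 → match
3 → match
4 → match
5 → no match
6 → match
7 → match
8 → no match
9 → no match
Total matched: 6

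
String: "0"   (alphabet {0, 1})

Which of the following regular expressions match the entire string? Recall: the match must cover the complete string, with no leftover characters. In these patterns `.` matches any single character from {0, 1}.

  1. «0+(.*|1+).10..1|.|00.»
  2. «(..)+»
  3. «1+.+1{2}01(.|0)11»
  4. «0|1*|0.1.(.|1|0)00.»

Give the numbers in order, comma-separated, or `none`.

1 → match
2 → no match
3 → no match — must start with "1"
4 → match

1, 4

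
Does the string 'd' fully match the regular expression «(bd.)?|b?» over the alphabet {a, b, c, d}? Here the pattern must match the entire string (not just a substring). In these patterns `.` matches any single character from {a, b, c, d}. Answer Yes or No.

No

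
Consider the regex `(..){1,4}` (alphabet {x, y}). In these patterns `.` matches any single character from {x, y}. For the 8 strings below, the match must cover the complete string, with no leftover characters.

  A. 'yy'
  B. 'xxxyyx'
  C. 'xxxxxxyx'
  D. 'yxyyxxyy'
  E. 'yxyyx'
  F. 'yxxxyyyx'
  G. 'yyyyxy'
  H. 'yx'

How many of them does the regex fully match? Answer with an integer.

7

A → match
B → match
C → match
D → match
E → no match
F → match
G → match
H → match
Total matched: 7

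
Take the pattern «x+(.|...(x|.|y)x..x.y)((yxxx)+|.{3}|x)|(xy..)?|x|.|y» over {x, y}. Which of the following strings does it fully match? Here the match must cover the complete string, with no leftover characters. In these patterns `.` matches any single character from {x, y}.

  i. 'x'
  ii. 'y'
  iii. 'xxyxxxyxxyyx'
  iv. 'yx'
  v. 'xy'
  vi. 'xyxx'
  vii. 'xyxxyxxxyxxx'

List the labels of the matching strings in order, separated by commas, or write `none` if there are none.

i → match
ii → match
iii → match
iv → no match
v → no match
vi → match
vii → no match

i, ii, iii, vi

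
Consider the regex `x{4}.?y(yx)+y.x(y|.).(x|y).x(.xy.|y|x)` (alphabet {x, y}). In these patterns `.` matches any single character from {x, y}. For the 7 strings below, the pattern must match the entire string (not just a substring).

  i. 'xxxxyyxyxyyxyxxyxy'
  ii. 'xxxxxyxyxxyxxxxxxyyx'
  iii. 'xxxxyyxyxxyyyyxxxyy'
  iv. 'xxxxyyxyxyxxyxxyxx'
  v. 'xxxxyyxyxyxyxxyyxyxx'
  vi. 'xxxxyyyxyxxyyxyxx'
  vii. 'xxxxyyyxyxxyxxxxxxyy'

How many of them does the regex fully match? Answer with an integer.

i → match
ii → no match
iii → match
iv → match
v → match
vi → match
vii → match
Total matched: 6

6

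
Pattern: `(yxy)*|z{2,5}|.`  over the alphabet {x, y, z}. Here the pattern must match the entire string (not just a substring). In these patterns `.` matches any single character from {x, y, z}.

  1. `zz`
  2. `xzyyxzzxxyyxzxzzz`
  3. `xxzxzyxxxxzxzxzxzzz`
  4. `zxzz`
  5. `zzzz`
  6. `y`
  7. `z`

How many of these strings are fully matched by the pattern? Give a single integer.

4

1 → match
2 → no match
3 → no match
4 → no match
5 → match
6 → match
7 → match
Total matched: 4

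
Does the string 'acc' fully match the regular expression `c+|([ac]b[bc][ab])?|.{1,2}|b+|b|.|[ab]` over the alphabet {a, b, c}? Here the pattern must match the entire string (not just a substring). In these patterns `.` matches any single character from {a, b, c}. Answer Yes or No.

No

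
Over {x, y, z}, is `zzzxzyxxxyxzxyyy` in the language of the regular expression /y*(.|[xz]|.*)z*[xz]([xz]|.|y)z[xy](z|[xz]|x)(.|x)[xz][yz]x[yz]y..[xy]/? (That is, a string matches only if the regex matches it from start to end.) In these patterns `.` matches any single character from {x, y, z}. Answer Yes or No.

No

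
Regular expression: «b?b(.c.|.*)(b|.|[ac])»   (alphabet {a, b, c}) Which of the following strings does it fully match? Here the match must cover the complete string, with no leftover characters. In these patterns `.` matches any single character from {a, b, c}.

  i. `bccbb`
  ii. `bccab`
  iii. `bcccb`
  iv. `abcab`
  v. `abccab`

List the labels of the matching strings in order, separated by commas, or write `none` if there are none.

i → match
ii → match
iii → match
iv → no match
v → no match

i, ii, iii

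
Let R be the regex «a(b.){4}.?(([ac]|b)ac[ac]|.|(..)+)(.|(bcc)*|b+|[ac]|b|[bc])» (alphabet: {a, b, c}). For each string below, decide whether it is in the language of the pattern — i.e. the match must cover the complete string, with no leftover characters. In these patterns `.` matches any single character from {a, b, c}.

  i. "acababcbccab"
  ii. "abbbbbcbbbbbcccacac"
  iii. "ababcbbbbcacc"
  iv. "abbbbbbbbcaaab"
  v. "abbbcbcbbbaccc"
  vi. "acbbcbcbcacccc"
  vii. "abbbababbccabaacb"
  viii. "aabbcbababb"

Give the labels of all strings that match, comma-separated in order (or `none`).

ii, iii, iv, v, vii

i. "acababcbccab" → no match — must start with "ab"
ii → match
iii → match
iv → match
v → match
vi → no match — must start with "ab"
vii → match
viii. "aabbcbababb" → no match — must start with "ab"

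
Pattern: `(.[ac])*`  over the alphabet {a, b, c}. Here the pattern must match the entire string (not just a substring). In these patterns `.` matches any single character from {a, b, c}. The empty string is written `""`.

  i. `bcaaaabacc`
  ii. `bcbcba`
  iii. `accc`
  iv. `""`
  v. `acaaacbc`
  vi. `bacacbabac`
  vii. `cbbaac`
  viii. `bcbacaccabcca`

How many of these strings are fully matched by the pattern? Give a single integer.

5

i. `bcaaaabacc` → match
ii. `bcbcba` → match
iii. `accc` → match
iv. `""` → match
v. `acaaacbc` → match
vi. `bacacbabac` → no match
vii. `cbbaac` → no match
viii → no match
Total matched: 5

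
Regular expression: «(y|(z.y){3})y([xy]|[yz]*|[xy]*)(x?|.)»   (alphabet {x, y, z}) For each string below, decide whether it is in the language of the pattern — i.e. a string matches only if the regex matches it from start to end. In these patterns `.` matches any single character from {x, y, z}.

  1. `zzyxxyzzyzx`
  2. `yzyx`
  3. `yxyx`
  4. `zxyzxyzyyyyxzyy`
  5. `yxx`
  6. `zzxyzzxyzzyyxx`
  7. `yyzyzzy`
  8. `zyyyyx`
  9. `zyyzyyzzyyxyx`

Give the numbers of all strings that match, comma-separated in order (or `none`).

7, 9

1 → no match
2 → no match
3 → no match
4 → no match
5 → no match
6 → no match
7 → match
8 → no match
9 → match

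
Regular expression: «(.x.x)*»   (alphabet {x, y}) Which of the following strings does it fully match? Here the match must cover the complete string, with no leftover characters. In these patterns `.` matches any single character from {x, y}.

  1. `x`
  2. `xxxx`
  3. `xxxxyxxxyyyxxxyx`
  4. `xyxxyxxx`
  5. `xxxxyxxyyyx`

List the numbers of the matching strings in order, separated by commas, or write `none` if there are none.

2

1 → no match
2 → match
3 → no match
4 → no match
5 → no match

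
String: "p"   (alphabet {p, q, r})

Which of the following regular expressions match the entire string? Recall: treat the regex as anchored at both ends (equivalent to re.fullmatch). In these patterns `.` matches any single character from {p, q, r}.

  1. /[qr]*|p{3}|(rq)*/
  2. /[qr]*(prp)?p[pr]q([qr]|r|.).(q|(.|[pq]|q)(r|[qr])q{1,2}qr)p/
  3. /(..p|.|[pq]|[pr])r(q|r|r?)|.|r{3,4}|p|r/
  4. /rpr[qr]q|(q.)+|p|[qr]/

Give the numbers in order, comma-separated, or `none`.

3, 4

1 → no match
2 → no match
3 → match
4 → match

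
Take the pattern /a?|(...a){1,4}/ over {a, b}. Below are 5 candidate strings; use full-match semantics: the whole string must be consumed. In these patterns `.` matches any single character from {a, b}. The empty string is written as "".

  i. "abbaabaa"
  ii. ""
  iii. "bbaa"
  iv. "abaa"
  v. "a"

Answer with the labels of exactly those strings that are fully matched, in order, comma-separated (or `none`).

i, ii, iii, iv, v

i → match
ii → match
iii → match
iv → match
v → match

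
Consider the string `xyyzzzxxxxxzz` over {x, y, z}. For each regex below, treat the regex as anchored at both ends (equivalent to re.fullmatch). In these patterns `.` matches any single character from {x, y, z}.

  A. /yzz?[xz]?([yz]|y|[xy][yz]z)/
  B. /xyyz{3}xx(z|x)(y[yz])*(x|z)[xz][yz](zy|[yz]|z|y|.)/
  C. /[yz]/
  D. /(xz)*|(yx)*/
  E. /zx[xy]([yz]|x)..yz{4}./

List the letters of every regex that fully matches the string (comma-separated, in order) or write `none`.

A → no match — must start with `yz`
B → match
C → no match
D → no match
E → no match — must start with `zx`

B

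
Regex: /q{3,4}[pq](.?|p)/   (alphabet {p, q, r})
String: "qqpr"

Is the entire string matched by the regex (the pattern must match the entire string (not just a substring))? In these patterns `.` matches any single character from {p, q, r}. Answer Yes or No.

No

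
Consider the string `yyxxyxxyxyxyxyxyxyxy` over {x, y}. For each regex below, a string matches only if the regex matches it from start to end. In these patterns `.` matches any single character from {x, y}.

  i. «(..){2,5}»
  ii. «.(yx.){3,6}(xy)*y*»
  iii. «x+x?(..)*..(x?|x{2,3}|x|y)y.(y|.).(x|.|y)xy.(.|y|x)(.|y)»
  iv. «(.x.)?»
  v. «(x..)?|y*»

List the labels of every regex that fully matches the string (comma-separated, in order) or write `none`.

i → no match
ii → match
iii → no match — must start with `x`
iv → no match
v → no match

ii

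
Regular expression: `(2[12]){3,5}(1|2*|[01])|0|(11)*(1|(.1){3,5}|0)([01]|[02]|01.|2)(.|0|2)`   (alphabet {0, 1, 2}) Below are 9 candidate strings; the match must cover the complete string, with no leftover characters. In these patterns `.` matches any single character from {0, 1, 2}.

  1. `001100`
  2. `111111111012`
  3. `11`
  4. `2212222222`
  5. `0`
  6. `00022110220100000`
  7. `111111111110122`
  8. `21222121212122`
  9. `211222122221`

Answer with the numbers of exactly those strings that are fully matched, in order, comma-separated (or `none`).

1. `001100` → no match
2. `111111111012` → no match
3. `11` → no match
4. `2212222222` → no match
5. `0` → match
6 → no match
7 → match
8 → no match
9. `211222122221` → no match

5, 7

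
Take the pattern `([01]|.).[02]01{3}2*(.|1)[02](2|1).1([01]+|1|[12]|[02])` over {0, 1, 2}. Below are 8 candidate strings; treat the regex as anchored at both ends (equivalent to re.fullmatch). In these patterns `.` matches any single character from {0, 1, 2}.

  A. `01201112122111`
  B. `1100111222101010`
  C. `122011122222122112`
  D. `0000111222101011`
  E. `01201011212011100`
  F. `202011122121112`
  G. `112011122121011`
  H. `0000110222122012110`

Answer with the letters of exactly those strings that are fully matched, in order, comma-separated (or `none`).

A, B, C, D, F, G

A → match
B → match
C → match
D → match
E → no match
F → match
G → match
H → no match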